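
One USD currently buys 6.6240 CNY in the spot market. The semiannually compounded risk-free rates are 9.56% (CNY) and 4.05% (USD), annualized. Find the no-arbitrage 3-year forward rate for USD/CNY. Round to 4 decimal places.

7.7723

By covered interest parity, F = S · (1+r_CNY/2)^(2T) / (1+r_USD/2)^(2T)
= 6.6240 × 1.323337 / 1.127820 = 6.6240 × 1.173358
F = 7.7723 CNY per USD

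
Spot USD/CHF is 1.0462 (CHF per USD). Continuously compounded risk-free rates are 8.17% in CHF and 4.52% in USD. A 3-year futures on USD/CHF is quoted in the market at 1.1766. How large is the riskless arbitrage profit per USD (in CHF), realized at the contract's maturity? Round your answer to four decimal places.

Fair futures: F* = S·e^(carry·T), with carry = (r_CHF − r_USD) = 0.0817 − 0.0452 = 0.0365
F* = 1.0462 · e^(0.0365 × 3) = 1.0462 · e^0.109500 = 1.0462 × 1.115720 = 1.1673
Market 1.1766 > fair 1.1673: forward overpriced → cash-and-carry (buy spot, short the forward).
At maturity, profit = |F_mkt − F*| = |1.1766 − 1.1673| = 0.0093 per USD (in CHF)

0.0093 per USD (in CHF)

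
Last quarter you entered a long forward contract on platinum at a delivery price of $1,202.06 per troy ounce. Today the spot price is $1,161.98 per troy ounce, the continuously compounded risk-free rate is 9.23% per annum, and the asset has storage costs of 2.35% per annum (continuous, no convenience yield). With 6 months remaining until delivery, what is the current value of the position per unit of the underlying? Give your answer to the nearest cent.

Current fair forward for the remaining 6 months: F = S·e^((r + u)·T), (r + u) = 0.0923 + 0.0235 = 0.1158
F = 1161.98 · e^(0.1158 × 6/12) = 1161.98 × 1.05960903 = 1231.2445
Value of long forward = (F − K)·e^(−rT) = (1231.2445 − 1202.06) · e^(−0.0923·6/12)
= 29.1845 × 0.95489872 = 27.87

$27.87 per troy ounce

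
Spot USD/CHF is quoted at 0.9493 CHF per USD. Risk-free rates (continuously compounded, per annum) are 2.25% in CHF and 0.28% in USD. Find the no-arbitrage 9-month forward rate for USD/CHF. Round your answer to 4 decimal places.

F = S·e^((r_CHF − r_USD)T) = 0.9493 · e^((0.0225 − 0.0028) × 9/12)
= 0.9493 · e^0.014775 = 0.9493 × 1.014885
F = 0.9634 CHF per USD

0.9634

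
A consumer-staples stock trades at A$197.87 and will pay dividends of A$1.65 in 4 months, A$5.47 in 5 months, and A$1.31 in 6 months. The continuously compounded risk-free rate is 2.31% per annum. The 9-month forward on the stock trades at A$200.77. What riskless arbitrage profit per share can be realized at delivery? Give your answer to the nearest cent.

A$7.94 per share

PV(dividends) I = 1.65·e^(−0.0231·4/12) + 5.47·e^(−0.0231·5/12) + 1.31·e^(−0.0231·6/12) = 8.3499
Fair forward F* = (S − I)·e^(rT) = (197.87 − 8.3499)·e^0.017325 = 189.5201 × 1.017476 = 192.8322
Market A$200.77 > fair 192.8322: forward overpriced → cash-and-carry (borrow at r, buy the stock and collect the dividends, short the forward).
Profit at T = |F_mkt − F*| = |200.77 − 192.8322| = A$7.94 per share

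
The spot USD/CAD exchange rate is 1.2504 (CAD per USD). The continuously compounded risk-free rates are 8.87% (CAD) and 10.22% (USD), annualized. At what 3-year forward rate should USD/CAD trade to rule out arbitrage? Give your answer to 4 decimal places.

F = S·e^((r_CAD − r_USD)T) = 1.2504 · e^((0.0887 − 0.1022) × 3)
= 1.2504 · e^-0.040500 = 1.2504 × 0.960309
F = 1.2008 CAD per USD

1.2008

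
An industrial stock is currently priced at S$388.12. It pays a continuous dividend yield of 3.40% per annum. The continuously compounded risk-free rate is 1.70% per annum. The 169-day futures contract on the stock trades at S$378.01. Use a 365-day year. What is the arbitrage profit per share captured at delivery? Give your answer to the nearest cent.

Fair futures: F* = S·e^(carry·T), with carry = (r − q) = 0.0170 − 0.0340 = -0.0170
F* = 388.12 · e^(-0.0170 × 169/365) = 388.12 · e^-0.007871 = 388.12 × 0.992160 = S$385.0771
Market S$378.01 < fair S$385.0771: forward underpriced → reverse cash-and-carry (short spot, go long the forward).
At maturity, profit = |F_mkt − F*| = |378.01 − 385.0771| = S$7.07 per share

S$7.07 per share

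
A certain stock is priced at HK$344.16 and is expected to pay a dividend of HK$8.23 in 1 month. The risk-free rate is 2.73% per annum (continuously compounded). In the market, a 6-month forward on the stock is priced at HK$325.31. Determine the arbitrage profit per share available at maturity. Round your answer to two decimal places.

HK$15.26 per share

PV(dividends) I = 8.23·e^(−0.0273·1/12) = 8.2113
Fair forward F* = (S − I)·e^(rT) = (344.16 − 8.2113)·e^0.013650 = 335.9487 × 1.013744 = 340.5660
Market HK$325.31 < fair 340.5660: forward underpriced → reverse cash-and-carry (short the stock, invest proceeds at r, pay the dividends, go long the forward).
Profit at T = |F_mkt − F*| = |325.31 − 340.5660| = HK$15.26 per share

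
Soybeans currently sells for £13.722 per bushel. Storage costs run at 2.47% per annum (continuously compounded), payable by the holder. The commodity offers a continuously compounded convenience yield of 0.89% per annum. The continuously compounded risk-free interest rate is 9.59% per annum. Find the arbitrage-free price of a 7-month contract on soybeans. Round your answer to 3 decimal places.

Net carry = r + u − y = 0.0959 + 0.0247 − 0.0089 = 0.1117
F = S·e^((r+u−y)T) = 13.722 · e^(0.1117 × 7/12) = 13.722 · e^0.065158
= 13.722 × 1.067328 = £14.646 per bushel

£14.646 per bushel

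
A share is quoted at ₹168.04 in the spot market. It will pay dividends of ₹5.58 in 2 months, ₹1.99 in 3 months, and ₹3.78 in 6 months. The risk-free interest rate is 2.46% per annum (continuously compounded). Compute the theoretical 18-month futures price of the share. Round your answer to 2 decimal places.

PV(dividends) I = 5.58·e^(−0.0246·2/12) + 1.99·e^(−0.0246·3/12) + 3.78·e^(−0.0246·6/12)
I = 5.5572 + 1.9778 + 3.7338 = 11.2688
F = (S − I)·e^(rT) = (168.04 − 11.2688) · e^(0.0246·18/12)
= 156.7712 · e^0.036900 = 156.7712 × 1.037589 = ₹162.66

₹162.66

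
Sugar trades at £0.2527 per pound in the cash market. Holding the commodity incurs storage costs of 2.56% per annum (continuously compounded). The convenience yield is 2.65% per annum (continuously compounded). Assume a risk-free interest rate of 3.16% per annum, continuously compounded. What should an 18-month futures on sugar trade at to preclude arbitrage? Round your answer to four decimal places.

£0.2646 per pound

Net carry = r + u − y = 0.0316 + 0.0256 − 0.0265 = 0.0307
F = S·e^((r+u−y)T) = 0.2527 · e^(0.0307 × 18/12) = 0.2527 · e^0.046050
= 0.2527 × 1.047127 = £0.2646 per pound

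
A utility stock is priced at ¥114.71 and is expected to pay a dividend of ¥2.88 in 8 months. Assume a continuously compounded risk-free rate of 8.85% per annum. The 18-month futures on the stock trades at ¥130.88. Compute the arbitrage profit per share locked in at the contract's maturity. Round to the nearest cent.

PV(dividends) I = 2.88·e^(−0.0885·8/12) = 2.7150
Fair futures F* = (S − I)·e^(rT) = (114.71 − 2.7150)·e^0.132750 = 111.9950 × 1.141964 = 127.8943
Market ¥130.88 > fair 127.8943: forward overpriced → cash-and-carry (borrow at r, buy the stock and collect the dividends, short the forward).
Profit at T = |F_mkt − F*| = |130.88 − 127.8943| = ¥2.99 per share

¥2.99 per share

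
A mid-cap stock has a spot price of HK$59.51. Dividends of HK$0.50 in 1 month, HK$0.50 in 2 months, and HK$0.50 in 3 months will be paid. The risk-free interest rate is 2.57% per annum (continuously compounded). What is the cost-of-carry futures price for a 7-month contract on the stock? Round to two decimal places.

HK$58.89

PV(dividends) I = 0.50·e^(−0.0257·1/12) + 0.50·e^(−0.0257·2/12) + 0.50·e^(−0.0257·3/12)
I = 0.4989 + 0.4979 + 0.4968 = 1.4936
F = (S − I)·e^(rT) = (59.51 − 1.4936) · e^(0.0257·7/12)
= 58.0164 · e^0.014992 = 58.0164 × 1.015105 = HK$58.89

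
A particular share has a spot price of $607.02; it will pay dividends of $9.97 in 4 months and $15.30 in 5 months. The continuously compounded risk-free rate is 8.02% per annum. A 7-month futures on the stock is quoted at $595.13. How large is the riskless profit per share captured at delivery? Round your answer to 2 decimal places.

PV(dividends) I = 9.97·e^(−0.0802·4/12) + 15.30·e^(−0.0802·5/12) = 24.5042
Fair futures F* = (S − I)·e^(rT) = (607.02 − 24.5042)·e^0.046783 = 582.5158 × 1.047895 = 610.4154
Market $595.13 < fair 610.4154: forward underpriced → reverse cash-and-carry (short the stock, invest proceeds at r, pay the dividends, go long the forward).
Profit at T = |F_mkt − F*| = |595.13 − 610.4154| = $15.29 per share

$15.29 per share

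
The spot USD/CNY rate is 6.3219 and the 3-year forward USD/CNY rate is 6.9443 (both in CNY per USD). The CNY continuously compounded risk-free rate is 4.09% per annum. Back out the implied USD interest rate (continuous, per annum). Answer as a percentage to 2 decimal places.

F = S·e^((r_CNY − r_USD)T) ⇒ r_USD = r_CNY − ln(F/S)/T
ln(6.9443/6.3219) = 0.093901; /(3) = 0.031300
r_USD = 0.0409 − 0.031300 = 0.009600
r_USD = 0.96%

0.96%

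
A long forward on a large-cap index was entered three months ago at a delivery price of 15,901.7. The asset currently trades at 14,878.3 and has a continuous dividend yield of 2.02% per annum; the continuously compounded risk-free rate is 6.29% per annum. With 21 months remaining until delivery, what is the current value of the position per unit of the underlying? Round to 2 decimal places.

Current fair forward for the remaining 21 months: F = S·e^((r − q)·T), (r − q) = 0.0629 − 0.0202 = 0.0427
F = 14878.3 · e^(0.0427 × 21/12) = 14878.3 × 1.07758777 = 16032.6741
Value of long forward = (F − K)·e^(−rT) = (16032.6741 − 15901.7) · e^(−0.0629·21/12)
= 130.9741 × 0.89576695 = 117.32

117.32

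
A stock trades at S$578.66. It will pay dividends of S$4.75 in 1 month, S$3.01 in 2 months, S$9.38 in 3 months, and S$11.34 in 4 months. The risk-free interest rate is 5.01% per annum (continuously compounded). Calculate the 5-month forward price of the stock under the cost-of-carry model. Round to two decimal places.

PV(dividends) I = 4.75·e^(−0.0501·1/12) + 3.01·e^(−0.0501·2/12) + 9.38·e^(−0.0501·3/12) + 11.34·e^(−0.0501·4/12)
I = 4.7302 + 2.9850 + 9.2632 + 11.1522 = 28.1306
F = (S − I)·e^(rT) = (578.66 − 28.1306) · e^(0.0501·5/12)
= 550.5294 · e^0.020875 = 550.5294 × 1.021094 = S$562.14

S$562.14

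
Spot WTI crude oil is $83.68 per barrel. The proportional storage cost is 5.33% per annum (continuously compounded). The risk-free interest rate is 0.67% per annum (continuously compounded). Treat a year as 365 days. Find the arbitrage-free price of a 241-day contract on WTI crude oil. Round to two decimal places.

Net carry = r + u − y = 0.0067 + 0.0533 − 0.0000 = 0.0600
F = S·e^((r+u−y)T) = 83.68 · e^(0.0600 × 241/365) = 83.68 · e^0.039616
= 83.68 × 1.040411 = $87.06 per barrel

$87.06 per barrel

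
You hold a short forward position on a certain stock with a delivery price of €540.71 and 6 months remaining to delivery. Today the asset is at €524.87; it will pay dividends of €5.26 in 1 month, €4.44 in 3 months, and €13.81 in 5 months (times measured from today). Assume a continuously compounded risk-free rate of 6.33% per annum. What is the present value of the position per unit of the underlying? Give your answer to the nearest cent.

PV(remaining dividends) I = 5.26·e^(−0.0633·1/12) + 4.44·e^(−0.0633·3/12) + 13.81·e^(−0.0633·5/12) = 23.0531
Current forward F = (S − I)·e^(rT) = (524.87 − 23.0531)·e^(0.0633·6/12) = 501.8169 × 1.032156 = 517.9533
Value (long) = (F − K)·e^(−rT) = (517.9533 − 540.71) × 0.968846 = -22.0477
Short position value = −(long value) = €22.05

€22.05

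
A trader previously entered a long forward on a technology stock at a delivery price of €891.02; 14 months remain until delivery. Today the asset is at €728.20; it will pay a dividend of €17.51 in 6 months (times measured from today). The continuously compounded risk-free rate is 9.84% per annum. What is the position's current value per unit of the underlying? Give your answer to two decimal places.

PV(remaining dividends) I = 17.51·e^(−0.0984·6/12) = 16.6694
Current forward F = (S − I)·e^(rT) = (728.20 − 16.6694)·e^(0.0984·14/12) = 711.5306 × 1.121649 = 798.0876
Value (long) = (F − K)·e^(−rT) = (798.0876 − 891.02) × 0.891544 = -82.8533
Value = -€82.85

-€82.85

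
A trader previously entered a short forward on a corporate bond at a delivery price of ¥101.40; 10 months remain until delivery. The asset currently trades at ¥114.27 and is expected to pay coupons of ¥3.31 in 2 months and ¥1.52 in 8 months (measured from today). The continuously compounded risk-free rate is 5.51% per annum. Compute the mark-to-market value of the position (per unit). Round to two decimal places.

-¥12.68

PV(remaining coupons) I = 3.31·e^(−0.0551·2/12) + 1.52·e^(−0.0551·8/12) = 4.7449
Current forward F = (S − I)·e^(rT) = (114.27 − 4.7449)·e^(0.0551·10/12) = 109.5251 × 1.046987 = 114.6714
Value (long) = (F − K)·e^(−rT) = (114.6714 − 101.40) × 0.955122 = 12.6758
Short position value = −(long value) = -¥12.68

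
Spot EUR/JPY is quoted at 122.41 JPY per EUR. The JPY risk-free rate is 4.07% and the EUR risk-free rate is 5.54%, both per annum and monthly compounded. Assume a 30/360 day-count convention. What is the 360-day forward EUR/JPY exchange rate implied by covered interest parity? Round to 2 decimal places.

120.63

By covered interest parity, F = S · (1+r_JPY/12)^(12T) / (1+r_EUR/12)^(12T)
= 122.41 × 1.041468 / 1.056829 = 122.41 × 0.985465
F = 120.63 JPY per EUR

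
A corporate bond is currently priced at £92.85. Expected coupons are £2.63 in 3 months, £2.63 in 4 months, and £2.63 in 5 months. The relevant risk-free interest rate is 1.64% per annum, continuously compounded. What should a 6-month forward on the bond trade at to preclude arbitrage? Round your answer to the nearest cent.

PV(coupons) I = 2.63·e^(−0.0164·3/12) + 2.63·e^(−0.0164·4/12) + 2.63·e^(−0.0164·5/12)
I = 2.6192 + 2.6157 + 2.6121 = 7.8470
F = (S − I)·e^(rT) = (92.85 − 7.8470) · e^(0.0164·6/12)
= 85.0030 · e^0.008200 = 85.0030 × 1.008234 = £85.70

£85.70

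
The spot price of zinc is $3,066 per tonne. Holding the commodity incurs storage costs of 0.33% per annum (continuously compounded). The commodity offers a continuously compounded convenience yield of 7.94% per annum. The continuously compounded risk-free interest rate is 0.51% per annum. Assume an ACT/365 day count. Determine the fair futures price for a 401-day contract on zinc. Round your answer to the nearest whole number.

$2,836 per tonne

Net carry = r + u − y = 0.0051 + 0.0033 − 0.0794 = -0.0710
F = S·e^((r+u−y)T) = 3066 · e^(-0.0710 × 401/365) = 3066 · e^-0.078003
= 3066 × 0.924962 = $2,836 per tonne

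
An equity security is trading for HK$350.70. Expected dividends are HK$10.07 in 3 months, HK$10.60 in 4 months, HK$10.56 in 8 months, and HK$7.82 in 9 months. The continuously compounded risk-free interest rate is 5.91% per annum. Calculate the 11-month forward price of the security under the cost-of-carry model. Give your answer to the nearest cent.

HK$330.16

PV(dividends) I = 10.07·e^(−0.0591·3/12) + 10.60·e^(−0.0591·4/12) + 10.56·e^(−0.0591·8/12) + 7.82·e^(−0.0591·9/12)
I = 9.9223 + 10.3932 + 10.1520 + 7.4809 = 37.9484
F = (S − I)·e^(rT) = (350.70 − 37.9484) · e^(0.0591·11/12)
= 312.7516 · e^0.054175 = 312.7516 × 1.055669 = HK$330.16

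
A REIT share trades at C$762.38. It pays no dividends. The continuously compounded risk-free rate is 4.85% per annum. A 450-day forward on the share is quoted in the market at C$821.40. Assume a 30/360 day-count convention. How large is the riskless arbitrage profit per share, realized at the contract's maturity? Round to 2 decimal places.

Fair forward: F* = S·e^(carry·T), with carry = r = 0.0485
F* = 762.38 · e^(0.0485 × 450/360) = 762.38 · e^0.060625 = 762.38 × 1.062500 = C$810.0287
Market C$821.40 > fair C$810.0287: forward overpriced → cash-and-carry (buy spot, short the forward).
At maturity, profit = |F_mkt − F*| = |821.40 − 810.0287| = C$11.37 per share

C$11.37 per share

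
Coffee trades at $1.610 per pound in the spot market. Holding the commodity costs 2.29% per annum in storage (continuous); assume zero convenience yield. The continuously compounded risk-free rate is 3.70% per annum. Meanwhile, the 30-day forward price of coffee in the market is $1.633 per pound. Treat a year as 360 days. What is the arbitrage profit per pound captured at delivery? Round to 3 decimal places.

$0.015 per pound

Fair forward: F* = S·e^(carry·T), with carry = (r + u) = 0.0370 + 0.0229 = 0.0599
F* = 1.610 · e^(0.0599 × 30/360) = 1.610 · e^0.004992 = 1.610 × 1.005004 = $1.6181
Market $1.633 > fair $1.6181: forward overpriced → cash-and-carry (buy spot, short the forward).
At maturity, profit = |F_mkt − F*| = |1.633 − 1.6181| = $0.015 per pound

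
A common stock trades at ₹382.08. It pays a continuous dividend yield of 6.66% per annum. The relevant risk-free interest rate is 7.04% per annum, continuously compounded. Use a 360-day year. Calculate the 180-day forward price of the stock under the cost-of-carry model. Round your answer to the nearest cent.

F = S·e^((r − q)T) = 382.08 · e^((0.0704 − 0.0666) × 180/360)
= 382.08 · e^0.001900 = 382.08 × 1.001902
F = ₹382.81

₹382.81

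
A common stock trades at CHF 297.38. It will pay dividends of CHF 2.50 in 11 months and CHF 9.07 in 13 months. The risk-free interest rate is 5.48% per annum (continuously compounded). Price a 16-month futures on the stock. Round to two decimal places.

PV(dividends) I = 2.50·e^(−0.0548·11/12) + 9.07·e^(−0.0548·13/12)
I = 2.3775 + 8.5472 = 10.9247
F = (S − I)·e^(rT) = (297.38 − 10.9247) · e^(0.0548·16/12)
= 286.4553 · e^0.073067 = 286.4553 × 1.075803 = CHF 308.17

CHF 308.17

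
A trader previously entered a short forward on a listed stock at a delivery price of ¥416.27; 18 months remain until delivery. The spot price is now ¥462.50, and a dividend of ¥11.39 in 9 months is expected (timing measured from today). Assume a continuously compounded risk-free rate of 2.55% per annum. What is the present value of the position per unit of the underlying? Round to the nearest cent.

-¥50.68

PV(remaining dividends) I = 11.39·e^(−0.0255·9/12) = 11.1742
Current forward F = (S − I)·e^(rT) = (462.50 − 11.1742)·e^(0.0255·18/12) = 451.3258 × 1.038991 = 468.9234
Value (long) = (F − K)·e^(−rT) = (468.9234 − 416.27) × 0.962472 = 50.6774
Short position value = −(long value) = -¥50.68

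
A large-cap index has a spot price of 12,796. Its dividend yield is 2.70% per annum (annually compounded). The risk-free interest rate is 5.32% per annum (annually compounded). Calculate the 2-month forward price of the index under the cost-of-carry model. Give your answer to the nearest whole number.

12,850

F = S · (1+r)^T / (1+q)^T
= 12796 × 1.008676 / 1.004450 = 12796 × 1.004207
F = 12,850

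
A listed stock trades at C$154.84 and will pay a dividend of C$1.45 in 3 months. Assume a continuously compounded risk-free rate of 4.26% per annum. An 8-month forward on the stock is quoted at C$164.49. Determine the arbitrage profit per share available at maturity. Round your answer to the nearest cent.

C$6.67 per share

PV(dividends) I = 1.45·e^(−0.0426·3/12) = 1.4346
Fair forward F* = (S − I)·e^(rT) = (154.84 − 1.4346)·e^0.028400 = 153.4054 × 1.028807 = 157.8245
Market C$164.49 > fair 157.8245: forward overpriced → cash-and-carry (borrow at r, buy the stock and collect the dividends, short the forward).
Profit at T = |F_mkt − F*| = |164.49 − 157.8245| = C$6.67 per share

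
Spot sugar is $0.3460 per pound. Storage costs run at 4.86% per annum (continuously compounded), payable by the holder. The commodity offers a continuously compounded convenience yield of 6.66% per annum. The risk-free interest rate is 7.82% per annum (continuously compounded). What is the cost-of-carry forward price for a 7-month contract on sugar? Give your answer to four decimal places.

$0.3584 per pound

Net carry = r + u − y = 0.0782 + 0.0486 − 0.0666 = 0.0602
F = S·e^((r+u−y)T) = 0.3460 · e^(0.0602 × 7/12) = 0.3460 · e^0.035117
= 0.3460 × 1.035741 = $0.3584 per pound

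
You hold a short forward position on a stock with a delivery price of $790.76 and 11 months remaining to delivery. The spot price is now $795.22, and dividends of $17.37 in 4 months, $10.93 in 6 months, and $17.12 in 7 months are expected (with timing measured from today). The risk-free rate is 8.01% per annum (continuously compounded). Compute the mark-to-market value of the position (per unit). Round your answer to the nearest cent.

PV(remaining dividends) I = 17.37·e^(−0.0801·4/12) + 10.93·e^(−0.0801·6/12) + 17.12·e^(−0.0801·7/12) = 43.7517
Current forward F = (S − I)·e^(rT) = (795.22 − 43.7517)·e^(0.0801·11/12) = 751.4683 × 1.076188 = 808.7212
Value (long) = (F − K)·e^(−rT) = (808.7212 − 790.76) × 0.929206 = 16.6897
Short position value = −(long value) = -$16.69

-$16.69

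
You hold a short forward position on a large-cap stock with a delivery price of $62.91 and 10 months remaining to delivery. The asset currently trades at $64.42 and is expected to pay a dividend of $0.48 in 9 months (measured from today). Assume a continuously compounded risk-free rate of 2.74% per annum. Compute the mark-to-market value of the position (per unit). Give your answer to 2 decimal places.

-$2.46

PV(remaining dividends) I = 0.48·e^(−0.0274·9/12) = 0.4702
Current forward F = (S − I)·e^(rT) = (64.42 − 0.4702)·e^(0.0274·10/12) = 63.9498 × 1.023096 = 65.4268
Value (long) = (F − K)·e^(−rT) = (65.4268 − 62.91) × 0.977425 = 2.4600
Short position value = −(long value) = -$2.46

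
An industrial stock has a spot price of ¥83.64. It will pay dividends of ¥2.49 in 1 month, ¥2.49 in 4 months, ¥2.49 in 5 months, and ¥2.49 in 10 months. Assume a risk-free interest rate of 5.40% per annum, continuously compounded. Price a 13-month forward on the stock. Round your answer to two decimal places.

¥78.35

PV(dividends) I = 2.49·e^(−0.0540·1/12) + 2.49·e^(−0.0540·4/12) + 2.49·e^(−0.0540·5/12) + 2.49·e^(−0.0540·10/12)
I = 2.4788 + 2.4456 + 2.4346 + 2.3804 = 9.7394
F = (S − I)·e^(rT) = (83.64 − 9.7394) · e^(0.0540·13/12)
= 73.9006 · e^0.058500 = 73.9006 × 1.060245 = ¥78.35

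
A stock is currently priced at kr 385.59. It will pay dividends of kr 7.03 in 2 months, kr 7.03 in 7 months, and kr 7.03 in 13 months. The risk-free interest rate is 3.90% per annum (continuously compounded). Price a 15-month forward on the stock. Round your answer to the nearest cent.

PV(dividends) I = 7.03·e^(−0.0390·2/12) + 7.03·e^(−0.0390·7/12) + 7.03·e^(−0.0390·13/12)
I = 6.9845 + 6.8719 + 6.7392 = 20.5956
F = (S − I)·e^(rT) = (385.59 − 20.5956) · e^(0.0390·15/12)
= 364.9944 · e^0.048750 = 364.9944 × 1.049958 = kr 383.23

kr 383.23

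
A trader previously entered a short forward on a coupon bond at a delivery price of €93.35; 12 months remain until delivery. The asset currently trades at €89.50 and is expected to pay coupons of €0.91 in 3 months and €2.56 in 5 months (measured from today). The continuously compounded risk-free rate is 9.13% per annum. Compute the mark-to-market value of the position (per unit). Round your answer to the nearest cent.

PV(remaining coupons) I = 0.91·e^(−0.0913·3/12) + 2.56·e^(−0.0913·5/12) = 3.3539
Current forward F = (S − I)·e^(rT) = (89.50 − 3.3539)·e^(0.0913·12/12) = 86.1461 × 1.095598 = 94.3815
Value (long) = (F − K)·e^(−rT) = (94.3815 − 93.35) × 0.912744 = 0.9415
Short position value = −(long value) = -€0.94

-€0.94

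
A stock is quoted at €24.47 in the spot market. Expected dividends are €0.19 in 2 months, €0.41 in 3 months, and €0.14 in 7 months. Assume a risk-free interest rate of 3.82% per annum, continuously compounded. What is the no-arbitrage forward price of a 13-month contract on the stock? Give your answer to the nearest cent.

PV(dividends) I = 0.19·e^(−0.0382·2/12) + 0.41·e^(−0.0382·3/12) + 0.14·e^(−0.0382·7/12)
I = 0.1888 + 0.4061 + 0.1369 = 0.7318
F = (S − I)·e^(rT) = (24.47 − 0.7318) · e^(0.0382·13/12)
= 23.7382 · e^0.041383 = 23.7382 × 1.042251 = €24.74

€24.74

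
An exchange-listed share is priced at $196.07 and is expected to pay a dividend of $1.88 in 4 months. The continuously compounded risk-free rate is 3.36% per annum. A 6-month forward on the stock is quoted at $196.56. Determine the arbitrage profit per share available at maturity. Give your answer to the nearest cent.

PV(dividends) I = 1.88·e^(−0.0336·4/12) = 1.8591
Fair forward F* = (S − I)·e^(rT) = (196.07 − 1.8591)·e^0.016800 = 194.2109 × 1.016942 = 197.5012
Market $196.56 < fair 197.5012: forward underpriced → reverse cash-and-carry (short the stock, invest proceeds at r, pay the dividends, go long the forward).
Profit at T = |F_mkt − F*| = |196.56 − 197.5012| = $0.94 per share

$0.94 per share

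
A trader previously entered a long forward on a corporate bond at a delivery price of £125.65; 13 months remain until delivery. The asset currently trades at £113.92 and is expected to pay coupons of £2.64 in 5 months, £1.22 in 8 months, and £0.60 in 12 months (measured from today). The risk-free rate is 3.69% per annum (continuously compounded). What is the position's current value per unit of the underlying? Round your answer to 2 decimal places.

PV(remaining coupons) I = 2.64·e^(−0.0369·5/12) + 1.22·e^(−0.0369·8/12) + 0.60·e^(−0.0369·12/12) = 4.3683
Current forward F = (S − I)·e^(rT) = (113.92 − 4.3683)·e^(0.0369·13/12) = 109.5517 × 1.040785 = 114.0198
Value (long) = (F − K)·e^(−rT) = (114.0198 − 125.65) × 0.960813 = -11.1744
Value = -£11.17

-£11.17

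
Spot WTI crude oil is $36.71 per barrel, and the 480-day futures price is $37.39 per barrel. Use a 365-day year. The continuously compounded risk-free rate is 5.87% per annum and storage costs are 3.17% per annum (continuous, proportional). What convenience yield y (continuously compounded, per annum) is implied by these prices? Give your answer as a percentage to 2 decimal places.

7.64%

F = S·e^((r+u−y)T) ⇒ (r+u−y) = ln(F/S)/T
ln(37.39/36.71) = 0.018354; /T ⇒ 0.013957
y = r + u − ln(F/S)/T = 0.0587 + 0.0317 − 0.013957 = 0.076443
y = 7.64%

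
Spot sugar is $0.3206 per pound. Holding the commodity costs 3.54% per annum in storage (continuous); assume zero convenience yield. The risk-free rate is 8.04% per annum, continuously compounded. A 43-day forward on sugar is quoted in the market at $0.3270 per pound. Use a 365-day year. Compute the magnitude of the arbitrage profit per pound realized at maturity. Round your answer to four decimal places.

$0.0020 per pound

Fair forward: F* = S·e^(carry·T), with carry = (r + u) = 0.0804 + 0.0354 = 0.1158
F* = 0.3206 · e^(0.1158 × 43/365) = 0.3206 · e^0.013642 = 0.3206 × 1.013735 = $0.3250
Market $0.3270 > fair $0.3250: forward overpriced → cash-and-carry (buy spot, short the forward).
At maturity, profit = |F_mkt − F*| = |0.3270 − 0.3250| = $0.0020 per pound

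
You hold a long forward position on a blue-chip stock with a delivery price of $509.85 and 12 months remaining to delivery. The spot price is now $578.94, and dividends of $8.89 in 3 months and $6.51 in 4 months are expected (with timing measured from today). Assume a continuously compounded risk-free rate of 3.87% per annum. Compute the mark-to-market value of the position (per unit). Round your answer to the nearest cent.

$73.21

PV(remaining dividends) I = 8.89·e^(−0.0387·3/12) + 6.51·e^(−0.0387·4/12) = 15.2310
Current forward F = (S − I)·e^(rT) = (578.94 − 15.2310)·e^(0.0387·12/12) = 563.7090 × 1.039459 = 585.9524
Value (long) = (F − K)·e^(−rT) = (585.9524 − 509.85) × 0.962039 = 73.2135
Value = $73.21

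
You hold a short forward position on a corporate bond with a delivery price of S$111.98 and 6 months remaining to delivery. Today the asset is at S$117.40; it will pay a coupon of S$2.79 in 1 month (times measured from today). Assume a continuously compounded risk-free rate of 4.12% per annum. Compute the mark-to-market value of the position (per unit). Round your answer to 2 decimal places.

PV(remaining coupons) I = 2.79·e^(−0.0412·1/12) = 2.7804
Current forward F = (S − I)·e^(rT) = (117.40 − 2.7804)·e^(0.0412·6/12) = 114.6196 × 1.020814 = 117.0053
Value (long) = (F − K)·e^(−rT) = (117.0053 − 111.98) × 0.979611 = 4.9228
Short position value = −(long value) = -S$4.92

-S$4.92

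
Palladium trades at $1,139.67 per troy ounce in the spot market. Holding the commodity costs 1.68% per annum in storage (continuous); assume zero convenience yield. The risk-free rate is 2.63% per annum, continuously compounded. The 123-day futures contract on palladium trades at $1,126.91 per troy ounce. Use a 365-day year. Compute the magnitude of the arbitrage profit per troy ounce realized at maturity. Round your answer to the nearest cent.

$29.43 per troy ounce

Fair futures: F* = S·e^(carry·T), with carry = (r + u) = 0.0263 + 0.0168 = 0.0431
F* = 1139.67 · e^(0.0431 × 123/365) = 1139.67 · e^0.01452411 = 1139.67 × 1.01463010 = $1156.3435
Market $1126.91 < fair $1156.3435: forward underpriced → reverse cash-and-carry (short spot, go long the forward).
At maturity, profit = |F_mkt − F*| = |1126.91 − 1156.3435| = $29.43 per troy ounce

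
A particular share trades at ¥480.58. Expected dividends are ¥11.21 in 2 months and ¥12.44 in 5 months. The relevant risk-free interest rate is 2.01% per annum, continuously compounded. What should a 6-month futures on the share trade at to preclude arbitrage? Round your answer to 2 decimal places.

PV(dividends) I = 11.21·e^(−0.0201·2/12) + 12.44·e^(−0.0201·5/12)
I = 11.1725 + 12.3363 = 23.5088
F = (S − I)·e^(rT) = (480.58 − 23.5088) · e^(0.0201·6/12)
= 457.0712 · e^0.010050 = 457.0712 × 1.010101 = ¥461.69

¥461.69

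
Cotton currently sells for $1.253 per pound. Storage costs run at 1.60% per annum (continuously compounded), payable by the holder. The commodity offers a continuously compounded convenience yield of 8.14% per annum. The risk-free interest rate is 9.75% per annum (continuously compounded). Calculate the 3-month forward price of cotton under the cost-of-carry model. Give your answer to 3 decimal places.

$1.263 per pound

Net carry = r + u − y = 0.0975 + 0.0160 − 0.0814 = 0.0321
F = S·e^((r+u−y)T) = 1.253 · e^(0.0321 × 3/12) = 1.253 · e^0.008025
= 1.253 × 1.008057 = $1.263 per pound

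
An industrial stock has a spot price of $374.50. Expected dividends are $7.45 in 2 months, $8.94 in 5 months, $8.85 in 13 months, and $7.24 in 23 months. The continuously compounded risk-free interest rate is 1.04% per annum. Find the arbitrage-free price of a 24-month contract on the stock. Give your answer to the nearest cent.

PV(dividends) I = 7.45·e^(−0.0104·2/12) + 8.94·e^(−0.0104·5/12) + 8.85·e^(−0.0104·13/12) + 7.24·e^(−0.0104·23/12)
I = 7.4371 + 8.9013 + 8.7508 + 7.0971 = 32.1863
F = (S − I)·e^(rT) = (374.50 − 32.1863) · e^(0.0104·24/12)
= 342.3137 · e^0.020800 = 342.3137 × 1.021018 = $349.51

$349.51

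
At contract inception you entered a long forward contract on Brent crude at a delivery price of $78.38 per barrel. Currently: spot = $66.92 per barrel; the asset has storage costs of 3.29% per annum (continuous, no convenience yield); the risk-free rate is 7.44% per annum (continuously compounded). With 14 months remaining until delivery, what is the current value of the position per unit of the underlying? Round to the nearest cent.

Current fair forward for the remaining 14 months: F = S·e^((r + u)·T), (r + u) = 0.0744 + 0.0329 = 0.1073
F = 66.92 · e^(0.1073 × 14/12) = 66.92 × 1.133356 = 75.8442
Value of long forward = (F − K)·e^(−rT) = (75.8442 − 78.38) · e^(−0.0744·14/12)
= -2.5358 × 0.916860 = -2.32

-$2.32 per barrel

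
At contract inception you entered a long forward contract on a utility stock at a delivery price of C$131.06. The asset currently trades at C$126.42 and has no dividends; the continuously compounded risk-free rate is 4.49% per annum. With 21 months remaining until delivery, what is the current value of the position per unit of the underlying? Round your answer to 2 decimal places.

C$5.26

Current fair forward for the remaining 21 months: F = S·e^(r·T), r = 0.0449
F = 126.42 · e^(0.0449 × 21/12) = 126.42 × 1.081744 = 136.7541
Value of long forward = (F − K)·e^(−rT) = (136.7541 − 131.06) · e^(−0.0449·21/12)
= 5.6941 × 0.924433 = 5.26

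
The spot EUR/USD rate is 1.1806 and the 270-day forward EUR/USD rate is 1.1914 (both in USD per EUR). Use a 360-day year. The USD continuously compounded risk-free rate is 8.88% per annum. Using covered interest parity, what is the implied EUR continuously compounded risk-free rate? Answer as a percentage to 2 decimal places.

7.67%

F = S·e^((r_USD − r_EUR)T) ⇒ r_EUR = r_USD − ln(F/S)/T
ln(1.1914/1.1806) = 0.009106; /(270/360) = 0.012141
r_EUR = 0.0888 − 0.012141 = 0.076659
r_EUR = 7.67%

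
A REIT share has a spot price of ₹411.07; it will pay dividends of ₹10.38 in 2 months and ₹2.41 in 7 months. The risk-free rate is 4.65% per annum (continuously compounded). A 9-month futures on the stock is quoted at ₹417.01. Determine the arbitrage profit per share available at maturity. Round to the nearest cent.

₹4.45 per share

PV(dividends) I = 10.38·e^(−0.0465·2/12) + 2.41·e^(−0.0465·7/12) = 12.6454
Fair futures F* = (S − I)·e^(rT) = (411.07 − 12.6454)·e^0.034875 = 398.4246 × 1.035490 = 412.5647
Market ₹417.01 > fair 412.5647: forward overpriced → cash-and-carry (borrow at r, buy the stock and collect the dividends, short the forward).
Profit at T = |F_mkt − F*| = |417.01 − 412.5647| = ₹4.45 per share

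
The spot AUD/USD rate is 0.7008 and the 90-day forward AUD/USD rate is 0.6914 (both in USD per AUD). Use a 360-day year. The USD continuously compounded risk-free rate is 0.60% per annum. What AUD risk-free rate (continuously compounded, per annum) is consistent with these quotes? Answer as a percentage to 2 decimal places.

F = S·e^((r_USD − r_AUD)T) ⇒ r_AUD = r_USD − ln(F/S)/T
ln(0.6914/0.7008) = -0.013504; /(90/360) = -0.054016
r_AUD = 0.0060 + 0.054016 = 0.060016
r_AUD = 6.00%

6.00%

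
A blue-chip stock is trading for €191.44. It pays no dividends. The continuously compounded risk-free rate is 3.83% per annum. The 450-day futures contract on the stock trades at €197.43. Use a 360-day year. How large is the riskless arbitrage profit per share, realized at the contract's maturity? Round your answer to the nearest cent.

Fair futures: F* = S·e^(carry·T), with carry = r = 0.0383
F* = 191.44 · e^(0.0383 × 450/360) = 191.44 · e^0.047875 = 191.44 × 1.049040 = €200.8282
Market €197.43 < fair €200.8282: forward underpriced → reverse cash-and-carry (short spot, go long the forward).
At maturity, profit = |F_mkt − F*| = |197.43 − 200.8282| = €3.40 per share

€3.40 per share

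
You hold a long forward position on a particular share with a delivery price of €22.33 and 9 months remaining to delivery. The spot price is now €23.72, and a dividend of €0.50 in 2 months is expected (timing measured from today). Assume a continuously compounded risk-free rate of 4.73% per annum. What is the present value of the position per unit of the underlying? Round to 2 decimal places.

PV(remaining dividends) I = 0.50·e^(−0.0473·2/12) = 0.4961
Current forward F = (S − I)·e^(rT) = (23.72 − 0.4961)·e^(0.0473·9/12) = 23.2239 × 1.036112 = 24.0626
Value (long) = (F − K)·e^(−rT) = (24.0626 − 22.33) × 0.965147 = 1.6722
Value = €1.67

€1.67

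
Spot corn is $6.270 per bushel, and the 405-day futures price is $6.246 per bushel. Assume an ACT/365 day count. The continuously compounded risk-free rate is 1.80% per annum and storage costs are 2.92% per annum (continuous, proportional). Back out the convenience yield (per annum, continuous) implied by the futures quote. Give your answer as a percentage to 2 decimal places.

5.07%

F = S·e^((r+u−y)T) ⇒ (r+u−y) = ln(F/S)/T
ln(6.246/6.270) = -0.003835; /T ⇒ -0.003456
y = r + u − ln(F/S)/T = 0.0180 + 0.0292 + 0.003456 = 0.050656
y = 5.07%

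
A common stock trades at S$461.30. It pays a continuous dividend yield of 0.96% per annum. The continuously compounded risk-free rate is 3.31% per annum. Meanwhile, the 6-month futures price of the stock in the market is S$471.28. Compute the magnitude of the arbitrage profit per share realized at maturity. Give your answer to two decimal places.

S$4.53 per share

Fair futures: F* = S·e^(carry·T), with carry = (r − q) = 0.0331 − 0.0096 = 0.0235
F* = 461.30 · e^(0.0235 × 6/12) = 461.30 · e^0.011750 = 461.30 × 1.011819 = S$466.7521
Market S$471.28 > fair S$466.7521: forward overpriced → cash-and-carry (buy spot, short the forward).
At maturity, profit = |F_mkt − F*| = |471.28 − 466.7521| = S$4.53 per share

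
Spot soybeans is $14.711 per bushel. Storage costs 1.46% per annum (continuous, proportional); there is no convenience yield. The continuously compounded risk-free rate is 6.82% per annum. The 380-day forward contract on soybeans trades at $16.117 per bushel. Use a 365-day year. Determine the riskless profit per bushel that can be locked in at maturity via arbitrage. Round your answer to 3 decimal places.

Fair forward: F* = S·e^(carry·T), with carry = (r + u) = 0.0682 + 0.0146 = 0.0828
F* = 14.711 · e^(0.0828 × 380/365) = 14.711 · e^0.086203 = 14.711 × 1.090028 = $16.0354
Market $16.117 > fair $16.0354: forward overpriced → cash-and-carry (buy spot, short the forward).
At maturity, profit = |F_mkt − F*| = |16.117 − 16.0354| = $0.082 per bushel

$0.082 per bushel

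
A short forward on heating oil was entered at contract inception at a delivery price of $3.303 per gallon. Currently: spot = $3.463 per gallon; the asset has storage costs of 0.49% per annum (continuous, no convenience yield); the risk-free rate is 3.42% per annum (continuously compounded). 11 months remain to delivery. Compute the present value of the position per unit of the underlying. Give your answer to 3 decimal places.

Current fair forward for the remaining 11 months: F = S·e^((r + u)·T), (r + u) = 0.0342 + 0.0049 = 0.0391
F = 3.463 · e^(0.0391 × 11/12) = 3.463 × 1.036492 = 3.5894
Value of long forward = (F − K)·e^(−rT) = (3.5894 − 3.303) · e^(−0.0342·11/12)
= 0.2864 × 0.969136 = 0.278
Short position value = −(long value) = -$0.278

-$0.278 per gallon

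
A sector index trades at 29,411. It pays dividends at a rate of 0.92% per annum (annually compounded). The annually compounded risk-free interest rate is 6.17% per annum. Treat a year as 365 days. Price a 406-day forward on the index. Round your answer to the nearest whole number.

31,118

F = S · (1+r)^T / (1+q)^T
= 29411 × 1.068864 / 1.010239 = 29411 × 1.058031
F = 31,118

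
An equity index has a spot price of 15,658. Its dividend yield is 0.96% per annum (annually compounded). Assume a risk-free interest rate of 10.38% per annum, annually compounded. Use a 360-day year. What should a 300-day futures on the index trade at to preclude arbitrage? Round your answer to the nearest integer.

F = S · (1+r)^T / (1+q)^T
= 15658 × 1.085780 / 1.007994 = 15658 × 1.077169
F = 16,866

16,866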